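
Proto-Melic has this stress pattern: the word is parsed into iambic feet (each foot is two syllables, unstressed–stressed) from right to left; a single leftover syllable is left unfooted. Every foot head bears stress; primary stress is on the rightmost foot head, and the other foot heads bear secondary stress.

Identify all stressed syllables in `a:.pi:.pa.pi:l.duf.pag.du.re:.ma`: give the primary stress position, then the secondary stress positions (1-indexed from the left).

Parse right to left into iambic (σˈσ) feet: a: (pi:.ˈpa) (pi:l.ˈduf) (pag.ˈdu) (re:.ˈma). Syllable 1 is left unfooted.
Foot heads (stressed positions): 3, 5, 7, 9.
End Rule Rightmost: primary stress on the rightmost head = syllable 9.
Secondary stress on 3, 5, 7: a:.pi:.ˌpa.pi:l.ˌduf.pag.ˌdu.re:.ˈma.

primary 9, secondary 3, 5, 7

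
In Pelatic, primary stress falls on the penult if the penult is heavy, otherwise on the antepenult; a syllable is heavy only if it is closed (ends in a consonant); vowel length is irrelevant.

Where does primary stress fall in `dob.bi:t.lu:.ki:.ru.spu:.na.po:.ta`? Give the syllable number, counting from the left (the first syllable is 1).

Weights: 7 na L, 8 po: L, 9 ta L.
The penult (syllable 8, po:) is light, so stress falls on the antepenult (syllable 7, na).
Primary stress: syllable 7 → dob.bi:t.lu:.ki:.ru.spu:.ˈna.po:.ta.

7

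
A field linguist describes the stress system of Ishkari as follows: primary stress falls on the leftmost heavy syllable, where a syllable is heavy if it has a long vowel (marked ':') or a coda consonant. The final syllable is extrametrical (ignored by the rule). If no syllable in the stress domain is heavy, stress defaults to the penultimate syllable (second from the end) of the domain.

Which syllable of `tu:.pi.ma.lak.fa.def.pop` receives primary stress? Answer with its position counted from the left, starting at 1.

The final syllable (7, pop) is extrametrical; the stress domain is syllables 1–6.
Weights: 1 tu: H, 2 pi L, 3 ma L, 4 lak H, 5 fa L, 6 def H.
Heavy syllables in the domain: 1, 4, 6. The leftmost is syllable 1 (tu:).
Primary stress: syllable 1 → ˈtu:.pi.ma.lak.fa.def.pop.

1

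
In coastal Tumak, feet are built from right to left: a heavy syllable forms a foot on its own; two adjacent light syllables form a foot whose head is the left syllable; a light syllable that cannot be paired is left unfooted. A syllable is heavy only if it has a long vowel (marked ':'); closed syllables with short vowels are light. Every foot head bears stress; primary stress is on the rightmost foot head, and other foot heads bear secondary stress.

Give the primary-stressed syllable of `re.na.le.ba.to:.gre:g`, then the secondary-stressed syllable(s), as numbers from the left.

primary 6, secondary 1, 3, 5

Weights: 1 re L, 2 na L, 3 le L, 4 ba L, 5 to: H, 6 gre:g H.
Parse right to left (heavy = foot alone; LL = one foot; stranded L unfooted): (ˈre.na) (ˈle.ba) (ˈto:) (ˈgre:g).
Foot heads: 1, 3, 5, 6.
Primary stress on the rightmost head = syllable 6.
Secondary stress on 1, 3, 5: ˌre.na.ˌle.ba.ˌto:.ˈgre:g.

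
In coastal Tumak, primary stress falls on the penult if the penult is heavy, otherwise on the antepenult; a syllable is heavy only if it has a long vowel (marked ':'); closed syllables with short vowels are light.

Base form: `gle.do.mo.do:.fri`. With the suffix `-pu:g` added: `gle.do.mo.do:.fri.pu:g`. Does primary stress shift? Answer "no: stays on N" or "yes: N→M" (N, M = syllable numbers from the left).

no: stays on 4

Base `gle.do.mo.do:.fri` (5 syllables):
  Weights: 3 mo L, 4 do: H, 5 fri L.
  The penult (syllable 4, do:) is heavy, so it takes stress.
  → primary stress on syllable 4.
Suffixed `gle.do.mo.do:.fri.pu:g` (6 syllables):
  Weights: 4 do: H, 5 fri L, 6 pu:g H.
  The penult (syllable 5, fri) is light, so stress falls on the antepenult (syllable 4, do:).
  → primary stress on syllable 4.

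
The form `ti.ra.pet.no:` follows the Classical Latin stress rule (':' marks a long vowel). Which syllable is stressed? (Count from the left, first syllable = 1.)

Classical Latin: stress the penult if heavy (long vowel or closed), else the antepenult.
Weights: 2 ra L, 3 pet H, 4 no: H.
The penult (syllable 3, pet) is heavy, so it takes stress.
Stress on syllable 3: ti.ra.ˈpet.no:.

3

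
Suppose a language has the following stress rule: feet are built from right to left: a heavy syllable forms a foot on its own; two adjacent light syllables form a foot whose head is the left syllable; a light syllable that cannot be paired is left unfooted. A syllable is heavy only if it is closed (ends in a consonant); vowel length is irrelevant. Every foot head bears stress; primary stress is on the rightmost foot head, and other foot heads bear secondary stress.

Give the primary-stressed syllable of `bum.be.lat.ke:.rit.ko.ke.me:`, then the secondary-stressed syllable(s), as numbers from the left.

Weights: 1 bum H, 2 be L, 3 lat H, 4 ke: L, 5 rit H, 6 ko L, 7 ke L, 8 me: L.
Parse right to left (heavy = foot alone; LL = one foot; stranded L unfooted): (ˈbum) be (ˈlat) ke: (ˈrit) ko (ˈke.me:).
Foot heads: 1, 3, 5, 7.
Primary stress on the rightmost head = syllable 7.
Secondary stress on 1, 3, 5: ˌbum.be.ˌlat.ke:.ˌrit.ko.ˈke.me:.

primary 7, secondary 1, 3, 5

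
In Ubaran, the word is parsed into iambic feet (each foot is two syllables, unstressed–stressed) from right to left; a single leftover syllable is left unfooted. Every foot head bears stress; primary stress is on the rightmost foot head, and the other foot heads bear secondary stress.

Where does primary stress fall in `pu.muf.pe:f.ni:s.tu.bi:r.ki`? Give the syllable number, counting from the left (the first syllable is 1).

7

Parse right to left into iambic (σˈσ) feet: pu (muf.ˈpe:f) (ni:s.ˈtu) (bi:r.ˈki). Syllable 1 is left unfooted.
Foot heads (stressed positions): 3, 5, 7.
End Rule Rightmost: primary stress on the rightmost head = syllable 7.
Primary stress: syllable 7 → pu.muf.pe:f.ni:s.tu.bi:r.ˈki.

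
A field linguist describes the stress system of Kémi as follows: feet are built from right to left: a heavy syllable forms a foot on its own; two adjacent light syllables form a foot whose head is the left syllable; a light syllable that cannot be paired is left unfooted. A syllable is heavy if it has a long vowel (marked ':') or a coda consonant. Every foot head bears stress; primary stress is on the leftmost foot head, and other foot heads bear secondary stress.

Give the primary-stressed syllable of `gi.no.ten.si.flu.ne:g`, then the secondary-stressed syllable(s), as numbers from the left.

primary 1, secondary 3, 4, 6

Weights: 1 gi L, 2 no L, 3 ten H, 4 si L, 5 flu L, 6 ne:g H.
Parse right to left (heavy = foot alone; LL = one foot; stranded L unfooted): (ˈgi.no) (ˈten) (ˈsi.flu) (ˈne:g).
Foot heads: 1, 3, 4, 6.
Primary stress on the leftmost head = syllable 1.
Secondary stress on 3, 4, 6: ˈgi.no.ˌten.ˌsi.flu.ˌne:g.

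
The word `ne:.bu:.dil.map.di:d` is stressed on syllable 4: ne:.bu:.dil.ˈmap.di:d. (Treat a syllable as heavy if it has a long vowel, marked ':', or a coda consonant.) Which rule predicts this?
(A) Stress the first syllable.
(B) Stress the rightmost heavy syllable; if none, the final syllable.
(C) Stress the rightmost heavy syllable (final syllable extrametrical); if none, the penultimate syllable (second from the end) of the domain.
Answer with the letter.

Rule A → syllable 1 (observed: 4).
Rule B → syllable 5 (observed: 4).
Rule C → syllable 4 ✓.

C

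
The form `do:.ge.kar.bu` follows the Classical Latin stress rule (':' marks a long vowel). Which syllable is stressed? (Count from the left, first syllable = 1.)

3

Classical Latin: stress the penult if heavy (long vowel or closed), else the antepenult.
Weights: 2 ge L, 3 kar H, 4 bu L.
The penult (syllable 3, kar) is heavy, so it takes stress.
Stress on syllable 3: do:.ge.ˈkar.bu.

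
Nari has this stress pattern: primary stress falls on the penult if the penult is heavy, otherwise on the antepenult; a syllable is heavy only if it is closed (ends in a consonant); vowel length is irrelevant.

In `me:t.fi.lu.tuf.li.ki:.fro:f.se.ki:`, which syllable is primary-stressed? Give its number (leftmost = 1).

7

Weights: 7 fro:f H, 8 se L, 9 ki: L.
The penult (syllable 8, se) is light, so stress falls on the antepenult (syllable 7, fro:f).
Primary stress: syllable 7 → me:t.fi.lu.tuf.li.ki:.ˈfro:f.se.ki:.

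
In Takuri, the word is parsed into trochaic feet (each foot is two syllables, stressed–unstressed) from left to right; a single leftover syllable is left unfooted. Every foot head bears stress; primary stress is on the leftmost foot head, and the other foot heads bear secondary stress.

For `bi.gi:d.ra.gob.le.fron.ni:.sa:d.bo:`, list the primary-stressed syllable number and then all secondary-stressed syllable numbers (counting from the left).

primary 1, secondary 3, 5, 7

Parse left to right into trochaic (ˈσσ) feet: (ˈbi.gi:d) (ˈra.gob) (ˈle.fron) (ˈni:.sa:d) bo:. Syllable 9 is left unfooted.
Foot heads (stressed positions): 1, 3, 5, 7.
End Rule Leftmost: primary stress on the leftmost head = syllable 1.
Secondary stress on 3, 5, 7: ˈbi.gi:d.ˌra.gob.ˌle.fron.ˌni:.sa:d.bo:.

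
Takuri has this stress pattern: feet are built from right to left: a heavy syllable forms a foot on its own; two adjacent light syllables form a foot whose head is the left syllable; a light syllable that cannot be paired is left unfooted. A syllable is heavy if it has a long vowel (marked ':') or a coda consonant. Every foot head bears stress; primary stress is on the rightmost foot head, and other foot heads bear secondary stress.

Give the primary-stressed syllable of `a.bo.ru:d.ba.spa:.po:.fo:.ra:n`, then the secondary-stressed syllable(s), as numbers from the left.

Weights: 1 a L, 2 bo L, 3 ru:d H, 4 ba L, 5 spa: H, 6 po: H, 7 fo: H, 8 ra:n H.
Parse right to left (heavy = foot alone; LL = one foot; stranded L unfooted): (ˈa.bo) (ˈru:d) ba (ˈspa:) (ˈpo:) (ˈfo:) (ˈra:n).
Foot heads: 1, 3, 5, 6, 7, 8.
Primary stress on the rightmost head = syllable 8.
Secondary stress on 1, 3, 5, 6, 7: ˌa.bo.ˌru:d.ba.ˌspa:.ˌpo:.ˌfo:.ˈra:n.

primary 8, secondary 1, 3, 5, 6, 7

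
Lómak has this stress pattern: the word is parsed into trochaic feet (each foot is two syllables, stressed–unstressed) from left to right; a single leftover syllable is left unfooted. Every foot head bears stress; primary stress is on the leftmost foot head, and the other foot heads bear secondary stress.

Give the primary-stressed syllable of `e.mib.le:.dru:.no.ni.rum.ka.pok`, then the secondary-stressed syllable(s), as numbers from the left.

primary 1, secondary 3, 5, 7

Parse left to right into trochaic (ˈσσ) feet: (ˈe.mib) (ˈle:.dru:) (ˈno.ni) (ˈrum.ka) pok. Syllable 9 is left unfooted.
Foot heads (stressed positions): 1, 3, 5, 7.
End Rule Leftmost: primary stress on the leftmost head = syllable 1.
Secondary stress on 3, 5, 7: ˈe.mib.ˌle:.dru:.ˌno.ni.ˌrum.ka.pok.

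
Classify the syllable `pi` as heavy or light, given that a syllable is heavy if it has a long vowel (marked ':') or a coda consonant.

light

`pi`: short vowel, open (no coda). Short vowel, open → light.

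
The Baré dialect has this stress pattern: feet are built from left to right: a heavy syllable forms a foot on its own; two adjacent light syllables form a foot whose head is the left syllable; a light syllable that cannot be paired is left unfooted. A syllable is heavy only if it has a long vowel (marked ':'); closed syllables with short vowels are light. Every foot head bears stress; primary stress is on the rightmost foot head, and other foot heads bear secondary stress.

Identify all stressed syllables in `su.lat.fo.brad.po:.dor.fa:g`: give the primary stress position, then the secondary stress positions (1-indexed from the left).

Weights: 1 su L, 2 lat L, 3 fo L, 4 brad L, 5 po: H, 6 dor L, 7 fa:g H.
Parse left to right (heavy = foot alone; LL = one foot; stranded L unfooted): (ˈsu.lat) (ˈfo.brad) (ˈpo:) dor (ˈfa:g).
Foot heads: 1, 3, 5, 7.
Primary stress on the rightmost head = syllable 7.
Secondary stress on 1, 3, 5: ˌsu.lat.ˌfo.brad.ˌpo:.dor.ˈfa:g.

primary 7, secondary 1, 3, 5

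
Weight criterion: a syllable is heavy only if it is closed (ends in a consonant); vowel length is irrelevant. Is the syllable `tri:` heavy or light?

`tri:`: long vowel, open (no coda). Open (no coda) → light.

light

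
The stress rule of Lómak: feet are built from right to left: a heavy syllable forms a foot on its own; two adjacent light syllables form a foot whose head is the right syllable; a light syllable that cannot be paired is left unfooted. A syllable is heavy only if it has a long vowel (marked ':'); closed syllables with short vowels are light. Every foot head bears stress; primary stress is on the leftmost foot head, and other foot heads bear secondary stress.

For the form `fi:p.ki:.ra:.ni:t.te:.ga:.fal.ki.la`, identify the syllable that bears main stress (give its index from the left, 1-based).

Weights: 1 fi:p H, 2 ki: H, 3 ra: H, 4 ni:t H, 5 te: H, 6 ga: H, 7 fal L, 8 ki L, 9 la L.
Parse right to left (heavy = foot alone; LL = one foot; stranded L unfooted): (ˈfi:p) (ˈki:) (ˈra:) (ˈni:t) (ˈte:) (ˈga:) fal (ki.ˈla).
Foot heads: 1, 2, 3, 4, 5, 6, 9.
Primary stress on the leftmost head = syllable 1.
Primary stress: syllable 1 → ˈfi:p.ki:.ra:.ni:t.te:.ga:.fal.ki.la.

1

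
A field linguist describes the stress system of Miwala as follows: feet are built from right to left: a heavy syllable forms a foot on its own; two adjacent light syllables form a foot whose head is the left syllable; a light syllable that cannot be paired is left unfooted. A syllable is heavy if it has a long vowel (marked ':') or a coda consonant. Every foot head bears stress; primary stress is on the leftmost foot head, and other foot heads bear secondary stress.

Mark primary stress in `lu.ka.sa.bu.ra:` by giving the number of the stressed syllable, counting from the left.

1

Weights: 1 lu L, 2 ka L, 3 sa L, 4 bu L, 5 ra: H.
Parse right to left (heavy = foot alone; LL = one foot; stranded L unfooted): (ˈlu.ka) (ˈsa.bu) (ˈra:).
Foot heads: 1, 3, 5.
Primary stress on the leftmost head = syllable 1.
Primary stress: syllable 1 → ˈlu.ka.sa.bu.ra:.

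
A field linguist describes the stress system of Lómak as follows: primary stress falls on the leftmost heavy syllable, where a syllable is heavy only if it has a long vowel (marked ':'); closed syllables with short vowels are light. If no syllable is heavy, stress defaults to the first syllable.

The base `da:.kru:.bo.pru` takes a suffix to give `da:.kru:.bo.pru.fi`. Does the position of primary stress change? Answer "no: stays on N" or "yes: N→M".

no: stays on 1

Base `da:.kru:.bo.pru` (4 syllables):
  Weights: 1 da: H, 2 kru: H, 3 bo L, 4 pru L.
  Heavy syllables in the domain: 1, 2. The leftmost is syllable 1 (da:).
  → primary stress on syllable 1.
Suffixed `da:.kru:.bo.pru.fi` (5 syllables):
  Weights: 1 da: H, 2 kru: H, 3 bo L, 4 pru L, 5 fi L.
  Heavy syllables in the domain: 1, 2. The leftmost is syllable 1 (da:).
  → primary stress on syllable 1.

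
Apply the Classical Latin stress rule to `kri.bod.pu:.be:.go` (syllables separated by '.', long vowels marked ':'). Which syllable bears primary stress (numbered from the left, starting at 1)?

4

Classical Latin: stress the penult if heavy (long vowel or closed), else the antepenult.
Weights: 3 pu: H, 4 be: H, 5 go L.
The penult (syllable 4, be:) is heavy, so it takes stress.
Stress on syllable 4: kri.bod.pu:.ˈbe:.go.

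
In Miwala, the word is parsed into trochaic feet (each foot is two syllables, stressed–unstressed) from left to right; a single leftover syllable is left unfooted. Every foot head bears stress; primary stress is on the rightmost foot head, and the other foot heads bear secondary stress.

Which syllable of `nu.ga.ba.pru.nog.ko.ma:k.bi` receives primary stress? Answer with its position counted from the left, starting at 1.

7

Parse left to right into trochaic (ˈσσ) feet: (ˈnu.ga) (ˈba.pru) (ˈnog.ko) (ˈma:k.bi).
Foot heads (stressed positions): 1, 3, 5, 7.
End Rule Rightmost: primary stress on the rightmost head = syllable 7.
Primary stress: syllable 7 → nu.ga.ba.pru.nog.ko.ˈma:k.bi.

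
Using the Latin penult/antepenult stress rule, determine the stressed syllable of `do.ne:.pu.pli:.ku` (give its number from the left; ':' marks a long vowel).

Classical Latin: stress the penult if heavy (long vowel or closed), else the antepenult.
Weights: 3 pu L, 4 pli: H, 5 ku L.
The penult (syllable 4, pli:) is heavy, so it takes stress.
Stress on syllable 4: do.ne:.pu.ˈpli:.ku.

4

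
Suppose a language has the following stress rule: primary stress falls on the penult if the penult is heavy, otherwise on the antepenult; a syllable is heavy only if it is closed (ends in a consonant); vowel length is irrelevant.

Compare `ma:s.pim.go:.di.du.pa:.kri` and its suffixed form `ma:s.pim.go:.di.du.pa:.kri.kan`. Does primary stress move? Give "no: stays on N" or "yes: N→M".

yes: 5→6

Base `ma:s.pim.go:.di.du.pa:.kri` (7 syllables):
  Weights: 5 du L, 6 pa: L, 7 kri L.
  The penult (syllable 6, pa:) is light, so stress falls on the antepenult (syllable 5, du).
  → primary stress on syllable 5.
Suffixed `ma:s.pim.go:.di.du.pa:.kri.kan` (8 syllables):
  Weights: 6 pa: L, 7 kri L, 8 kan H.
  The penult (syllable 7, kri) is light, so stress falls on the antepenult (syllable 6, pa:).
  → primary stress on syllable 6.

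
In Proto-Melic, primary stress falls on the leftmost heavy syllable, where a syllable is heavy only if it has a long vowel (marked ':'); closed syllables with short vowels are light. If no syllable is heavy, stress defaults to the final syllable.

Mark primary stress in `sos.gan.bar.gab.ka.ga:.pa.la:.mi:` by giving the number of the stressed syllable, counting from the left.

Weights: 1 sos L, 2 gan L, 3 bar L, 4 gab L, 5 ka L, 6 ga: H, 7 pa L, 8 la: H, 9 mi: H.
Heavy syllables in the domain: 6, 8, 9. The leftmost is syllable 6 (ga:).
Primary stress: syllable 6 → sos.gan.bar.gab.ka.ˈga:.pa.la:.mi:.

6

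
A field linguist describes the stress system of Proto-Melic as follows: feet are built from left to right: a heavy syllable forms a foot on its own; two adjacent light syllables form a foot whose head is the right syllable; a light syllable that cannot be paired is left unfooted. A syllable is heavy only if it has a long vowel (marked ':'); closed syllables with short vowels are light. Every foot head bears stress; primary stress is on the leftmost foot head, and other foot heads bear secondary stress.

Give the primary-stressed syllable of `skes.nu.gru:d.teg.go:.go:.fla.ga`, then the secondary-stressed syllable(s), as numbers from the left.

Weights: 1 skes L, 2 nu L, 3 gru:d H, 4 teg L, 5 go: H, 6 go: H, 7 fla L, 8 ga L.
Parse left to right (heavy = foot alone; LL = one foot; stranded L unfooted): (skes.ˈnu) (ˈgru:d) teg (ˈgo:) (ˈgo:) (fla.ˈga).
Foot heads: 2, 3, 5, 6, 8.
Primary stress on the leftmost head = syllable 2.
Secondary stress on 3, 5, 6, 8: skes.ˈnu.ˌgru:d.teg.ˌgo:.ˌgo:.fla.ˌga.

primary 2, secondary 3, 5, 6, 8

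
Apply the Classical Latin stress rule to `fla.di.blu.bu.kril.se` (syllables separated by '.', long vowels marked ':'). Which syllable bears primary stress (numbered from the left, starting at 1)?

Classical Latin: stress the penult if heavy (long vowel or closed), else the antepenult.
Weights: 4 bu L, 5 kril H, 6 se L.
The penult (syllable 5, kril) is heavy, so it takes stress.
Stress on syllable 5: fla.di.blu.bu.ˈkril.se.

5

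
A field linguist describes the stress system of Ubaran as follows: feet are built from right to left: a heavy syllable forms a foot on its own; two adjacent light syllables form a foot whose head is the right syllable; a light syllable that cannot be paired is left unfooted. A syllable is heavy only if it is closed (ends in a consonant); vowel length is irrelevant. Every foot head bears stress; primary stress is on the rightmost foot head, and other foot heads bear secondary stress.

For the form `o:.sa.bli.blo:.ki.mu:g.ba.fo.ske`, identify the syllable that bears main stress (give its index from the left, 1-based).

Weights: 1 o: L, 2 sa L, 3 bli L, 4 blo: L, 5 ki L, 6 mu:g H, 7 ba L, 8 fo L, 9 ske L.
Parse right to left (heavy = foot alone; LL = one foot; stranded L unfooted): o: (sa.ˈbli) (blo:.ˈki) (ˈmu:g) ba (fo.ˈske).
Foot heads: 3, 5, 6, 9.
Primary stress on the rightmost head = syllable 9.
Primary stress: syllable 9 → o:.sa.bli.blo:.ki.mu:g.ba.fo.ˈske.

9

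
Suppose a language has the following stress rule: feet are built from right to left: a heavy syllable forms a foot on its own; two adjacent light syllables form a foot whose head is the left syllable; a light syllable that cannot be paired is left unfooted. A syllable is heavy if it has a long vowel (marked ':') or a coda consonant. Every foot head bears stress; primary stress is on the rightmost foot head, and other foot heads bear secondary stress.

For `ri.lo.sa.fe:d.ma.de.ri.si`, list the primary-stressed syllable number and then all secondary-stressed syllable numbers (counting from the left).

Weights: 1 ri L, 2 lo L, 3 sa L, 4 fe:d H, 5 ma L, 6 de L, 7 ri L, 8 si L.
Parse right to left (heavy = foot alone; LL = one foot; stranded L unfooted): ri (ˈlo.sa) (ˈfe:d) (ˈma.de) (ˈri.si).
Foot heads: 2, 4, 5, 7.
Primary stress on the rightmost head = syllable 7.
Secondary stress on 2, 4, 5: ri.ˌlo.sa.ˌfe:d.ˌma.de.ˈri.si.

primary 7, secondary 2, 4, 5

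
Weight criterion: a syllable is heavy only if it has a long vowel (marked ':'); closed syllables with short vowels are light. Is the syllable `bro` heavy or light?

`bro`: short vowel, open (no coda). Short vowel → light.

light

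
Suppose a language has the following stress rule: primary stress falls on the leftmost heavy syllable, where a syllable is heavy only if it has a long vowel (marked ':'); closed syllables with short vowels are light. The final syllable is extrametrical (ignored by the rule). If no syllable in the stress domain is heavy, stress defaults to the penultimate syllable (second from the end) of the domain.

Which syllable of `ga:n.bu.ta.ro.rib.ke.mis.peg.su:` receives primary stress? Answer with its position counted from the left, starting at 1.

The final syllable (9, su:) is extrametrical; the stress domain is syllables 1–8.
Weights: 1 ga:n H, 2 bu L, 3 ta L, 4 ro L, 5 rib L, 6 ke L, 7 mis L, 8 peg L.
Heavy syllables in the domain: 1. The leftmost is syllable 1 (ga:n).
Primary stress: syllable 1 → ˈga:n.bu.ta.ro.rib.ke.mis.peg.su:.

1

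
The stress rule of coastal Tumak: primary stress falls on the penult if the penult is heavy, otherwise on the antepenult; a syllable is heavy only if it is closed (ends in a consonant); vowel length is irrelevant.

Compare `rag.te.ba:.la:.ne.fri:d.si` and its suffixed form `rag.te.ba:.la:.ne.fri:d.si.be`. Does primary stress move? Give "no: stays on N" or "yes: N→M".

Base `rag.te.ba:.la:.ne.fri:d.si` (7 syllables):
  Weights: 5 ne L, 6 fri:d H, 7 si L.
  The penult (syllable 6, fri:d) is heavy, so it takes stress.
  → primary stress on syllable 6.
Suffixed `rag.te.ba:.la:.ne.fri:d.si.be` (8 syllables):
  Weights: 6 fri:d H, 7 si L, 8 be L.
  The penult (syllable 7, si) is light, so stress falls on the antepenult (syllable 6, fri:d).
  → primary stress on syllable 6.

no: stays on 6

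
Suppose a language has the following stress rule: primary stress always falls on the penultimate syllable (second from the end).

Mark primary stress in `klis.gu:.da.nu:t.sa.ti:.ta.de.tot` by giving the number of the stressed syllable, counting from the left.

8

The word has 9 syllables; the penultimate syllable (second from the end) is syllable 8 (de).
Primary stress: syllable 8 → klis.gu:.da.nu:t.sa.ti:.ta.ˈde.tot.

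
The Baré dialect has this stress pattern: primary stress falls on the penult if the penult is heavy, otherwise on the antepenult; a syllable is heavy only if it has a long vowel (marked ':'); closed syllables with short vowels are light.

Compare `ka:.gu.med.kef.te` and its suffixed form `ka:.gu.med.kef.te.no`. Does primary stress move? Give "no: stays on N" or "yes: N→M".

Base `ka:.gu.med.kef.te` (5 syllables):
  Weights: 3 med L, 4 kef L, 5 te L.
  The penult (syllable 4, kef) is light, so stress falls on the antepenult (syllable 3, med).
  → primary stress on syllable 3.
Suffixed `ka:.gu.med.kef.te.no` (6 syllables):
  Weights: 4 kef L, 5 te L, 6 no L.
  The penult (syllable 5, te) is light, so stress falls on the antepenult (syllable 4, kef).
  → primary stress on syllable 4.

yes: 3→4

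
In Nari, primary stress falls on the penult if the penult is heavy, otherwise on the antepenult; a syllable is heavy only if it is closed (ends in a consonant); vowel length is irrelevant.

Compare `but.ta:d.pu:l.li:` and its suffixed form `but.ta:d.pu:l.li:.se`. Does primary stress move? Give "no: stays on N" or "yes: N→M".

no: stays on 3

Base `but.ta:d.pu:l.li:` (4 syllables):
  Weights: 2 ta:d H, 3 pu:l H, 4 li: L.
  The penult (syllable 3, pu:l) is heavy, so it takes stress.
  → primary stress on syllable 3.
Suffixed `but.ta:d.pu:l.li:.se` (5 syllables):
  Weights: 3 pu:l H, 4 li: L, 5 se L.
  The penult (syllable 4, li:) is light, so stress falls on the antepenult (syllable 3, pu:l).
  → primary stress on syllable 3.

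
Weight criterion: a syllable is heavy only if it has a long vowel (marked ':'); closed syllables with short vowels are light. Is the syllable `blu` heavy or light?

`blu`: short vowel, open (no coda). Short vowel → light.

light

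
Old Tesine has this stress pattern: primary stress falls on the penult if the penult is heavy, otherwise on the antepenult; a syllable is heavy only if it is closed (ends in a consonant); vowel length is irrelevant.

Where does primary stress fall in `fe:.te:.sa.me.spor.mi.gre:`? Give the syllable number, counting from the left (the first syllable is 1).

5

Weights: 5 spor H, 6 mi L, 7 gre: L.
The penult (syllable 6, mi) is light, so stress falls on the antepenult (syllable 5, spor).
Primary stress: syllable 5 → fe:.te:.sa.me.ˈspor.mi.gre:.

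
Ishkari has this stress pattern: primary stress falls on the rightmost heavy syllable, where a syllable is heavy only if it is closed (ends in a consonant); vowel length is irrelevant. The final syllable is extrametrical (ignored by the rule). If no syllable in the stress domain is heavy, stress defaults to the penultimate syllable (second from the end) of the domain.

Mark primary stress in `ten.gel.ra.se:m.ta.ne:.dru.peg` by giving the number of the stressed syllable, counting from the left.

The final syllable (8, peg) is extrametrical; the stress domain is syllables 1–7.
Weights: 1 ten H, 2 gel H, 3 ra L, 4 se:m H, 5 ta L, 6 ne: L, 7 dru L.
Heavy syllables in the domain: 1, 2, 4. The rightmost is syllable 4 (se:m).
Primary stress: syllable 4 → ten.gel.ra.ˈse:m.ta.ne:.dru.peg.

4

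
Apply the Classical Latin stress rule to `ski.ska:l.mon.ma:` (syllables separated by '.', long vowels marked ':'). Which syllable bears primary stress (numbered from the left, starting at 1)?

3

Classical Latin: stress the penult if heavy (long vowel or closed), else the antepenult.
Weights: 2 ska:l H, 3 mon H, 4 ma: H.
The penult (syllable 3, mon) is heavy, so it takes stress.
Stress on syllable 3: ski.ska:l.ˈmon.ma:.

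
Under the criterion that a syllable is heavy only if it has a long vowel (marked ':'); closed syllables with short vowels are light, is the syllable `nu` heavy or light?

light

`nu`: short vowel, open (no coda). Short vowel → light.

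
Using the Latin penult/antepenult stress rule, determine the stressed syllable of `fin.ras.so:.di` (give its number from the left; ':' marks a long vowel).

Classical Latin: stress the penult if heavy (long vowel or closed), else the antepenult.
Weights: 2 ras H, 3 so: H, 4 di L.
The penult (syllable 3, so:) is heavy, so it takes stress.
Stress on syllable 3: fin.ras.ˈso:.di.

3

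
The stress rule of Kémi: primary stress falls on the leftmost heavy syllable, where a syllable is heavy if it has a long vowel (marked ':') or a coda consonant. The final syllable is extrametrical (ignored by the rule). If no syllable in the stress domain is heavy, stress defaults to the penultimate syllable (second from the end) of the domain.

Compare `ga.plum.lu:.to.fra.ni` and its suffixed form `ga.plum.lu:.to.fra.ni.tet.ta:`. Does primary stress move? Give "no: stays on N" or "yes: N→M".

Base `ga.plum.lu:.to.fra.ni` (6 syllables):
  The final syllable (6, ni) is extrametrical; the stress domain is syllables 1–5.
  Weights: 1 ga L, 2 plum H, 3 lu: H, 4 to L, 5 fra L.
  Heavy syllables in the domain: 2, 3. The leftmost is syllable 2 (plum).
  → primary stress on syllable 2.
Suffixed `ga.plum.lu:.to.fra.ni.tet.ta:` (8 syllables):
  The final syllable (8, ta:) is extrametrical; the stress domain is syllables 1–7.
  Weights: 1 ga L, 2 plum H, 3 lu: H, 4 to L, 5 fra L, 6 ni L, 7 tet H.
  Heavy syllables in the domain: 2, 3, 7. The leftmost is syllable 2 (plum).
  → primary stress on syllable 2.

no: stays on 2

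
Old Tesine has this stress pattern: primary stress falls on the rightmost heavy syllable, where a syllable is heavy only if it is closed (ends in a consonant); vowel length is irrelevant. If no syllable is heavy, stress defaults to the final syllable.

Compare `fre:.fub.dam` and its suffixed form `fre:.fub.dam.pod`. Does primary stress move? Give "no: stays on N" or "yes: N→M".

Base `fre:.fub.dam` (3 syllables):
  Weights: 1 fre: L, 2 fub H, 3 dam H.
  Heavy syllables in the domain: 2, 3. The rightmost is syllable 3 (dam).
  → primary stress on syllable 3.
Suffixed `fre:.fub.dam.pod` (4 syllables):
  Weights: 1 fre: L, 2 fub H, 3 dam H, 4 pod H.
  Heavy syllables in the domain: 2, 3, 4. The rightmost is syllable 4 (pod).
  → primary stress on syllable 4.

yes: 3→4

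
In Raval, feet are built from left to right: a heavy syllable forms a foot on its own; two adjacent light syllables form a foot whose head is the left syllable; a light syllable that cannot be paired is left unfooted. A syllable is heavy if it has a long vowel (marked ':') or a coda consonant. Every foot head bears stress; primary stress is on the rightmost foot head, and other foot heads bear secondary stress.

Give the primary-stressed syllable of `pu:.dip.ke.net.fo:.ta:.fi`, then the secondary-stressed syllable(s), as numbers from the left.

Weights: 1 pu: H, 2 dip H, 3 ke L, 4 net H, 5 fo: H, 6 ta: H, 7 fi L.
Parse left to right (heavy = foot alone; LL = one foot; stranded L unfooted): (ˈpu:) (ˈdip) ke (ˈnet) (ˈfo:) (ˈta:) fi.
Foot heads: 1, 2, 4, 5, 6.
Primary stress on the rightmost head = syllable 6.
Secondary stress on 1, 2, 4, 5: ˌpu:.ˌdip.ke.ˌnet.ˌfo:.ˈta:.fi.

primary 6, secondary 1, 2, 4, 5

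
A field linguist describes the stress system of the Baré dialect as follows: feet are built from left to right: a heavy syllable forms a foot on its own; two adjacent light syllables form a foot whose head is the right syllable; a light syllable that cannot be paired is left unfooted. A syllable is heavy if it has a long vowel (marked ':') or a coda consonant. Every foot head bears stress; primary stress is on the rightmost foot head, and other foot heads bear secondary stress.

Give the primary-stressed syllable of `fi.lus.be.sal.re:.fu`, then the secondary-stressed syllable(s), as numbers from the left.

primary 5, secondary 2, 4

Weights: 1 fi L, 2 lus H, 3 be L, 4 sal H, 5 re: H, 6 fu L.
Parse left to right (heavy = foot alone; LL = one foot; stranded L unfooted): fi (ˈlus) be (ˈsal) (ˈre:) fu.
Foot heads: 2, 4, 5.
Primary stress on the rightmost head = syllable 5.
Secondary stress on 2, 4: fi.ˌlus.be.ˌsal.ˈre:.fu.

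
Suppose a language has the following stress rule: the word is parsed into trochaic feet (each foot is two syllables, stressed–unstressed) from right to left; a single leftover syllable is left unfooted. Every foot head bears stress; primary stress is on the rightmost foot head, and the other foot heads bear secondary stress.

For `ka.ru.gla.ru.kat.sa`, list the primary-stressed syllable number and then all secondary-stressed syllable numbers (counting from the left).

primary 5, secondary 1, 3

Parse right to left into trochaic (ˈσσ) feet: (ˈka.ru) (ˈgla.ru) (ˈkat.sa).
Foot heads (stressed positions): 1, 3, 5.
End Rule Rightmost: primary stress on the rightmost head = syllable 5.
Secondary stress on 1, 3: ˌka.ru.ˌgla.ru.ˈkat.sa.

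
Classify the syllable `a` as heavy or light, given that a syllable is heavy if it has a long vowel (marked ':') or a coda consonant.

light

`a`: short vowel, open (no coda). Short vowel, open → light.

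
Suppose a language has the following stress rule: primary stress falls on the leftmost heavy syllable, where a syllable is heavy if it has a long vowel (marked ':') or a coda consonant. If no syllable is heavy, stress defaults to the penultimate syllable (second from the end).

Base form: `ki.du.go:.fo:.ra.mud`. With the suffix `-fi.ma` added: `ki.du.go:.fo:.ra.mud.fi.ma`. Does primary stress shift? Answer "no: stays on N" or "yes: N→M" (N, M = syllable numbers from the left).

no: stays on 3

Base `ki.du.go:.fo:.ra.mud` (6 syllables):
  Weights: 1 ki L, 2 du L, 3 go: H, 4 fo: H, 5 ra L, 6 mud H.
  Heavy syllables in the domain: 3, 4, 6. The leftmost is syllable 3 (go:).
  → primary stress on syllable 3.
Suffixed `ki.du.go:.fo:.ra.mud.fi.ma` (8 syllables):
  Weights: 1 ki L, 2 du L, 3 go: H, 4 fo: H, 5 ra L, 6 mud H, 7 fi L, 8 ma L.
  Heavy syllables in the domain: 3, 4, 6. The leftmost is syllable 3 (go:).
  → primary stress on syllable 3.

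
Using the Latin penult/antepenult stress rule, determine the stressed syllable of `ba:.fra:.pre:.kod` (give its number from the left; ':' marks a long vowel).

3

Classical Latin: stress the penult if heavy (long vowel or closed), else the antepenult.
Weights: 2 fra: H, 3 pre: H, 4 kod H.
The penult (syllable 3, pre:) is heavy, so it takes stress.
Stress on syllable 3: ba:.fra:.ˈpre:.kod.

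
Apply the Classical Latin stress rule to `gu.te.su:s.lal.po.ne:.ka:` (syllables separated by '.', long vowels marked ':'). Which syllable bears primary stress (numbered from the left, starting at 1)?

Classical Latin: stress the penult if heavy (long vowel or closed), else the antepenult.
Weights: 5 po L, 6 ne: H, 7 ka: H.
The penult (syllable 6, ne:) is heavy, so it takes stress.
Stress on syllable 6: gu.te.su:s.lal.po.ˈne:.ka:.

6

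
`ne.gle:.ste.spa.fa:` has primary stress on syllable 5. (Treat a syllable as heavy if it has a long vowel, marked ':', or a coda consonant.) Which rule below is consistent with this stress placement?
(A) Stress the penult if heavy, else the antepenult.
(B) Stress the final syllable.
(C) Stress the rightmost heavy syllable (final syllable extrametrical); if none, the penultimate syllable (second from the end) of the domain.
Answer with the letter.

Rule A → syllable 3 (observed: 5).
Rule B → syllable 5 ✓.
Rule C → syllable 2 (observed: 5).

B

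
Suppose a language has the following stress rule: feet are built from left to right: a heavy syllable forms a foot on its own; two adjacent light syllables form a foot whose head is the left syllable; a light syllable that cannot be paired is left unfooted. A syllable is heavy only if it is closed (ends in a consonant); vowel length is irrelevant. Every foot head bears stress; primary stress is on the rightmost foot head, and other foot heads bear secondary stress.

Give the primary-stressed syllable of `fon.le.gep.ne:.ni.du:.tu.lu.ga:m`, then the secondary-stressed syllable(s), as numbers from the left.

Weights: 1 fon H, 2 le L, 3 gep H, 4 ne: L, 5 ni L, 6 du: L, 7 tu L, 8 lu L, 9 ga:m H.
Parse left to right (heavy = foot alone; LL = one foot; stranded L unfooted): (ˈfon) le (ˈgep) (ˈne:.ni) (ˈdu:.tu) lu (ˈga:m).
Foot heads: 1, 3, 4, 6, 9.
Primary stress on the rightmost head = syllable 9.
Secondary stress on 1, 3, 4, 6: ˌfon.le.ˌgep.ˌne:.ni.ˌdu:.tu.lu.ˈga:m.

primary 9, secondary 1, 3, 4, 6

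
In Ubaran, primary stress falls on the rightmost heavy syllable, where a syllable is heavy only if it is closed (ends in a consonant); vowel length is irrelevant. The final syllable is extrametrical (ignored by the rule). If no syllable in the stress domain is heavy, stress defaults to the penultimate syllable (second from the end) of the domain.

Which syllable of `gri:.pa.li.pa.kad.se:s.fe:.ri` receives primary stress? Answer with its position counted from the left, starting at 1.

The final syllable (8, ri) is extrametrical; the stress domain is syllables 1–7.
Weights: 1 gri: L, 2 pa L, 3 li L, 4 pa L, 5 kad H, 6 se:s H, 7 fe: L.
Heavy syllables in the domain: 5, 6. The rightmost is syllable 6 (se:s).
Primary stress: syllable 6 → gri:.pa.li.pa.kad.ˈse:s.fe:.ri.

6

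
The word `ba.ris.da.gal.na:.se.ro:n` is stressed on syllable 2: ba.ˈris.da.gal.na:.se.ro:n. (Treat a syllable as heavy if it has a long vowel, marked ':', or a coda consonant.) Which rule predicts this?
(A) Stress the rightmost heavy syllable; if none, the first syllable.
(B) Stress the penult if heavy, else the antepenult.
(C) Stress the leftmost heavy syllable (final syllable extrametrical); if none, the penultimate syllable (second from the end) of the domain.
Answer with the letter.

C

Rule A → syllable 7 (observed: 2).
Rule B → syllable 5 (observed: 2).
Rule C → syllable 2 ✓.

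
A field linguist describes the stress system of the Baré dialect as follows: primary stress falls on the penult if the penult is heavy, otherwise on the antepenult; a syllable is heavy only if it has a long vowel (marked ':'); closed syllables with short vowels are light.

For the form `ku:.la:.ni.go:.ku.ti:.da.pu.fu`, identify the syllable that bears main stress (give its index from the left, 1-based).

7

Weights: 7 da L, 8 pu L, 9 fu L.
The penult (syllable 8, pu) is light, so stress falls on the antepenult (syllable 7, da).
Primary stress: syllable 7 → ku:.la:.ni.go:.ku.ti:.ˈda.pu.fu.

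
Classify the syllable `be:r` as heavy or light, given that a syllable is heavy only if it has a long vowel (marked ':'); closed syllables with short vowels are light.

`be:r`: long vowel, closed (coda /r/). Long vowel → heavy.

heavy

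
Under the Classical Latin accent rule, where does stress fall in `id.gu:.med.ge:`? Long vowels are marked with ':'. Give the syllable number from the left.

3

Classical Latin: stress the penult if heavy (long vowel or closed), else the antepenult.
Weights: 2 gu: H, 3 med H, 4 ge: H.
The penult (syllable 3, med) is heavy, so it takes stress.
Stress on syllable 3: id.gu:.ˈmed.ge:.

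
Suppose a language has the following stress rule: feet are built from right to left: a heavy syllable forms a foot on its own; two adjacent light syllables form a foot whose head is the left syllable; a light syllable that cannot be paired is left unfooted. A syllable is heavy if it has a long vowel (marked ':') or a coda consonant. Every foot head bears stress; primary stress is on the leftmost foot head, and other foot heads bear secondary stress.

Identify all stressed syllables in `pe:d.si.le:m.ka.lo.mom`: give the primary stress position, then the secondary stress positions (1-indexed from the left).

primary 1, secondary 3, 4, 6

Weights: 1 pe:d H, 2 si L, 3 le:m H, 4 ka L, 5 lo L, 6 mom H.
Parse right to left (heavy = foot alone; LL = one foot; stranded L unfooted): (ˈpe:d) si (ˈle:m) (ˈka.lo) (ˈmom).
Foot heads: 1, 3, 4, 6.
Primary stress on the leftmost head = syllable 1.
Secondary stress on 3, 4, 6: ˈpe:d.si.ˌle:m.ˌka.lo.ˌmom.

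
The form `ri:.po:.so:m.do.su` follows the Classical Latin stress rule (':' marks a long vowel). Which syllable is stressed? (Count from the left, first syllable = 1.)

3

Classical Latin: stress the penult if heavy (long vowel or closed), else the antepenult.
Weights: 3 so:m H, 4 do L, 5 su L.
The penult (syllable 4, do) is light, so stress falls on the antepenult (syllable 3, so:m).
Stress on syllable 3: ri:.po:.ˈso:m.do.su.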